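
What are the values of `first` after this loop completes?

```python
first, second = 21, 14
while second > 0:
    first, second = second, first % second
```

GCD of 21 and 14
`first` takes the values: 21 → 14 → 7

Answer: 7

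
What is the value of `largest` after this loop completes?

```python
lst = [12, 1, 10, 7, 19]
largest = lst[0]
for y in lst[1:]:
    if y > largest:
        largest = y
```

Maximum of [12, 1, 10, 7, 19]
`largest` takes the values: 12 → 19

Answer: 19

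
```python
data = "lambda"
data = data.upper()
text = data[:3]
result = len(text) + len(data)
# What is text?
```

Trace:
`data = "lambda"` → data = 'lambda'
`data = data.upper()` → data = 'LAMBDA'
`text = data[:3]` → text = 'LAM'
`result = len(text) + len(data)` → result = 9
So text = 'LAM'

Answer: 'LAM'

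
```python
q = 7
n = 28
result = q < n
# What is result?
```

Trace:
`q = 7` → q = 7
`n = 28` → n = 28
`result = q < n` → result = True
So result = True

Answer: True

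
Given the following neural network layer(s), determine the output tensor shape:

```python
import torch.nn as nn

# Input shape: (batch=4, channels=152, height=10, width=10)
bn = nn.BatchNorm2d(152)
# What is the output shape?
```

Input: (4, 152, 10, 10) -> Output: (4, 152, 10, 10)

Answer: (4, 152, 10, 10)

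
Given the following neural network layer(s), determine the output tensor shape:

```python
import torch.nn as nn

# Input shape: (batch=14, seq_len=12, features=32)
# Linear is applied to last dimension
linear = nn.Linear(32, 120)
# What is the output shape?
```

Input: (14, 12, 32) -> Output: (14, 12, 120)

Answer: (14, 12, 120)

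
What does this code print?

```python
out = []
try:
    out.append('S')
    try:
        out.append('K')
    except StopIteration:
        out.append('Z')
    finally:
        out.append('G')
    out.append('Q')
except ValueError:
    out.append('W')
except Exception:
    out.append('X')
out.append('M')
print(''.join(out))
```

Execution trace: 'S' (try body) → 'K' (inner try body, no exception) → 'G' (inner finally) → 'Q' (try body, no exception) → 'M' (after the try/except). Output: SKGQM

Answer: SKGQM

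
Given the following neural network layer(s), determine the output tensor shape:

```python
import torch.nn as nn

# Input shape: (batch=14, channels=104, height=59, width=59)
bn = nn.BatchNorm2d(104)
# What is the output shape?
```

Input: (14, 104, 59, 59) -> Output: (14, 104, 59, 59)

Answer: (14, 104, 59, 59)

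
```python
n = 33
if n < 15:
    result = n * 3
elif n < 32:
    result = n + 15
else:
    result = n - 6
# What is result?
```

Trace:
`n = 33` → n = 33
`if n < 15: ...` → n < 15 is False, n < 32 is False, take else branch → result = 27
So result = 27

Answer: 27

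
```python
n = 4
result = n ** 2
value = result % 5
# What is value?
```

Trace:
`n = 4` → n = 4
`result = n ** 2` → result = 16
`value = result % 5` → value = 1
So value = 1

Answer: 1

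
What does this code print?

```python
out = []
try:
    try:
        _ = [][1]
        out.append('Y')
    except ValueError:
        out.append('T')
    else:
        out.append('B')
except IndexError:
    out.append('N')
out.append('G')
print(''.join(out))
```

Execution trace: 'N' (outer except IndexError) → 'G' (after the try/except). Output: NG

Answer: NG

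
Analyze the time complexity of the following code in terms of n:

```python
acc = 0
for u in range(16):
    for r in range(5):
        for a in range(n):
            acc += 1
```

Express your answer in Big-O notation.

Each loop level contributes: 1 × 1 × n. Multiplying the contributions gives O(n).

Answer: O(n)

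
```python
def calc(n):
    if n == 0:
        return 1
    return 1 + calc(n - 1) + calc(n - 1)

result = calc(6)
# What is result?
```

calc(n) = 1 + 2·calc(n-1), calc(0)=1. Closed form: (1+1)·2^6 - 1 = 127.

Answer: 127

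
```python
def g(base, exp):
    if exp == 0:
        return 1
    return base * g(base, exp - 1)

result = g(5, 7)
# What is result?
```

g(5, 7) = 5 * 5 * 5 * 5 * 5 * 5 * 5 = 78125

Answer: 78125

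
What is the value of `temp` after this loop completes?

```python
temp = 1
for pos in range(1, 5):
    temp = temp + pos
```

Start at 1, add 1 through 4
`temp` takes the values: 1 → 2 → 4 → 7 → 11

Answer: 11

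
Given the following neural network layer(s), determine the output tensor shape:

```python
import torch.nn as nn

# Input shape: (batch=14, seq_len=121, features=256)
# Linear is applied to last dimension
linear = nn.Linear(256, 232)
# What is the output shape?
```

Input: (14, 121, 256) -> Output: (14, 121, 232)

Answer: (14, 121, 232)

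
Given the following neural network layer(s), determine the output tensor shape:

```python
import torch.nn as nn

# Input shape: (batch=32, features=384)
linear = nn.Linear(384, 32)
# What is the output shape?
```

Input: (32, 384) -> Output: (32, 32)

Answer: (32, 32)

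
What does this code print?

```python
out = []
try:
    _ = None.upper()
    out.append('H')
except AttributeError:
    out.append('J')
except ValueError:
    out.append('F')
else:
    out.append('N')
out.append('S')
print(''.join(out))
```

Execution trace: 'J' (except AttributeError) → 'S' (after the try/except). Output: JS

Answer: JS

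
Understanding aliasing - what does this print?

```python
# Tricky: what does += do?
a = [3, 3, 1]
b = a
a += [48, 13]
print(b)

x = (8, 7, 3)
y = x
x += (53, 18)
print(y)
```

Key concept: += behavior differs for mutable vs immutable.
Step by step:
`a = [3, 3, 1]` → a = [3, 3, 1]
`b = a` → b = [3, 3, 1] (same object as a)
`a += [48, 13]` → a = [3, 3, 1, 48, 13] (same object as b); b = [3, 3, 1, 48, 13] (same object as a)
`print(b)` → prints [3, 3, 1, 48, 13]
`x = (8, 7, 3)` → x = (8, 7, 3)
`y = x` → y = (8, 7, 3)
`x += (53, 18)` → x = (8, 7, 3, 53, 18)
`print(y)` → prints (8, 7, 3)

Answer:
[3, 3, 1, 48, 13]
(8, 7, 3)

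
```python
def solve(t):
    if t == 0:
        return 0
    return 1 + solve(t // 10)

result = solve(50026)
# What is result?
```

Count of digits of 50026: 5

Answer: 5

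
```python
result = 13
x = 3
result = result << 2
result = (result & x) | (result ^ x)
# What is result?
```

Trace:
`result = 13` → result = 13
`x = 3` → x = 3
`result = result << 2` → result = 52
`result = (result & x) | (result ^ x)` → result = 55
So result = 55

Answer: 55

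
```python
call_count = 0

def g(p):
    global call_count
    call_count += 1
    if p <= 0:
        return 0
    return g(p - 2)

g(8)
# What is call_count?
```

Linear recursion stepping by 2: 5 calls from p=8 down to ≤0.

Answer: 5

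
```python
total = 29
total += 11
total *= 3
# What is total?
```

Trace:
`total = 29` → total = 29
`total += 11` → total = 40
`total *= 3` → total = 120
So total = 120

Answer: 120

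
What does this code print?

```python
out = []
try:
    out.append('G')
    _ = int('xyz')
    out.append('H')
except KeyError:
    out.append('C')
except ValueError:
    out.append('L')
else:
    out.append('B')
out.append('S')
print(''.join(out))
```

Execution trace: 'G' (try body) → 'L' (except ValueError) → 'S' (after the try/except). Output: GLS

Answer: GLS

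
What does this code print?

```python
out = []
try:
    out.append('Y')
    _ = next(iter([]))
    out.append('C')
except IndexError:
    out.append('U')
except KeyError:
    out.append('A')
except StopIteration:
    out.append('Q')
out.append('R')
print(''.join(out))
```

Execution trace: 'Y' (try body) → 'Q' (except StopIteration) → 'R' (after the try/except). Output: YQR

Answer: YQR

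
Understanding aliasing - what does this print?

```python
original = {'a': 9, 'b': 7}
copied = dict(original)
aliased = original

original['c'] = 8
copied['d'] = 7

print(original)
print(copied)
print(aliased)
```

Key concept: dict() creates copy, assignment creates alias.
Step by step:
`original = {'a': 9, 'b': 7}` → original = {'a': 9, 'b': 7}
`copied = dict(original)` → copied = {'a': 9, 'b': 7}
`aliased = original` → aliased = {'a': 9, 'b': 7} (same object as original)
`original['c'] = 8` → original = {'a': 9, 'b': 7, 'c': 8} (same object as aliased); aliased = {'a': 9, 'b': 7, 'c': 8} (same object as original)
`copied['d'] = 7` → copied = {'a': 9, 'b': 7, 'd': 7}
`print(original)` → prints {'a': 9, 'b': 7, 'c': 8}
`print(copied)` → prints {'a': 9, 'b': 7, 'd': 7}
`print(aliased)` → prints {'a': 9, 'b': 7, 'c': 8}

Answer:
{'a': 9, 'b': 7, 'c': 8}
{'a': 9, 'b': 7, 'd': 7}
{'a': 9, 'b': 7, 'c': 8}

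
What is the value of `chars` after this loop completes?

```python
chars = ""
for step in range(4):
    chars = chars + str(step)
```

Concatenate digits 0 to 3
`chars` takes the values: "" → "0" → "01" → "012" → "0123"

Answer: "0123"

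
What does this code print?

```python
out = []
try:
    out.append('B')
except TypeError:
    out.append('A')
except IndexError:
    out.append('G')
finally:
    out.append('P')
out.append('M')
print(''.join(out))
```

Execution trace: 'B' (try body, no exception) → 'P' (finally) → 'M' (after the try/except). Output: BPM

Answer: BPM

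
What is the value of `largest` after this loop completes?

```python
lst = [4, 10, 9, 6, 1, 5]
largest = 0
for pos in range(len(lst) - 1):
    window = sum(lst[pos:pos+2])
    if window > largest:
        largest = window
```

Max sum of 2-element window in [4, 10, 9, 6, 1, 5]
`largest` takes the values: 0 → 14 → 19

Answer: 19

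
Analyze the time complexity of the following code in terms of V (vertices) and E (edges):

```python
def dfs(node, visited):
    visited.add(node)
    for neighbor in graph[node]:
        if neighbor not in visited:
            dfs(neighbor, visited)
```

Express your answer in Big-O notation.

This is Depth-first search (recursive). Time complexity: O(V + E).

Answer: O(V + E)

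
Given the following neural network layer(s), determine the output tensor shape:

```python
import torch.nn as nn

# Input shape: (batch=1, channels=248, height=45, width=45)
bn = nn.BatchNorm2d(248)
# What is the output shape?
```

Input: (1, 248, 45, 45) -> Output: (1, 248, 45, 45)

Answer: (1, 248, 45, 45)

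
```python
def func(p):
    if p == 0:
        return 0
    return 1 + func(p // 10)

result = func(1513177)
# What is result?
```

Count of digits of 1513177: 7

Answer: 7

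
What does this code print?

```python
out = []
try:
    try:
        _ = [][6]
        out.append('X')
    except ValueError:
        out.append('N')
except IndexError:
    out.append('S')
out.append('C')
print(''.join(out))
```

Execution trace: 'S' (outer except IndexError) → 'C' (after the try/except). Output: SC

Answer: SC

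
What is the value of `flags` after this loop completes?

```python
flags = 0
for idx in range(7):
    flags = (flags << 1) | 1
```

Build 7 consecutive 1-bits: 0b1111111
`flags` takes the values: 0 → 1 → 3 → 7 → 15 → 31 → 63 → 127

Answer: 127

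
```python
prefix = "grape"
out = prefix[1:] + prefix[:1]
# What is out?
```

Trace:
`prefix = "grape"` → prefix = 'grape'
`out = prefix[1:] + prefix[:1]` → out = 'rapeg'
So out = 'rapeg'

Answer: 'rapeg'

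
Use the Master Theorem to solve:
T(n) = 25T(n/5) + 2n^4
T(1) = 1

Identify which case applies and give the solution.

a=25, b=5, f(n)=2n^4. log_5(25) = 2. Since c=4 > 2 and the regularity condition holds (25(n/5)^4 = (25/5^4)n^4 with 25/5^4 < 1), Case 3 applies: T(n) = Θ(f(n)) = O(n^4).

Answer: O(n^4) - Case 3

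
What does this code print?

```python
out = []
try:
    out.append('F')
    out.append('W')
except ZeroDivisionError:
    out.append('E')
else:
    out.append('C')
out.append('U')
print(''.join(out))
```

Execution trace: 'F' (try body) → 'W' (try body, no exception) → 'C' (else) → 'U' (after the try/except). Output: FWCU

Answer: FWCU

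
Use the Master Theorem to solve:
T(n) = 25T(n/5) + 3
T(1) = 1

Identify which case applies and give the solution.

a=25, b=5, f(n)=3. log_5(25) = 2. Since c=0 < 2, Case 1 applies: T(n) = Θ(n^log_b(a)) = O(n^2).

Answer: O(n^2) - Case 1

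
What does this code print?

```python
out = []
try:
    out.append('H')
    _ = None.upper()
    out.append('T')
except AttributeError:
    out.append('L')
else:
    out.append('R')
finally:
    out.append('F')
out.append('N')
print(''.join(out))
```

Execution trace: 'H' (try body) → 'L' (except AttributeError) → 'F' (finally) → 'N' (after the try/except). Output: HLFN

Answer: HLFN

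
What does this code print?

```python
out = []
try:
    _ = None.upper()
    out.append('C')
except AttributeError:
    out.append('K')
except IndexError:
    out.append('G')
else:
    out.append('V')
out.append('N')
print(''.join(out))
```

Execution trace: 'K' (except AttributeError) → 'N' (after the try/except). Output: KN

Answer: KN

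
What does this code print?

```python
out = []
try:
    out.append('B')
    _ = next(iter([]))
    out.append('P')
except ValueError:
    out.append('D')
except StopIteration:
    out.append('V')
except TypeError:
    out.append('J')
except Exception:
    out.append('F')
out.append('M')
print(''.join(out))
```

Execution trace: 'B' (try body) → 'V' (except StopIteration) → 'M' (after the try/except). Output: BVM

Answer: BVM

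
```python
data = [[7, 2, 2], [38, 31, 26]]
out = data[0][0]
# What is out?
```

Trace:
`data = [[7, 2, 2], [38, 31, 26]]` → data = [[7, 2, 2], [38, 31, 26]]
`out = data[0][0]` → out = 7
So out = 7

Answer: 7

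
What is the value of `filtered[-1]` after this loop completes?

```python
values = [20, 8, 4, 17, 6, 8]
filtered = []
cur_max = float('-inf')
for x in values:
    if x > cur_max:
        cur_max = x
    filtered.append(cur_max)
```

Running max ends at 20
`filtered` takes the values: [] → [20] → [20, 20] → [20, 20, 20] → [20, 20, 20, 20] → [20, 20, 20, 20, 20] → [20, 20, 20, 20, 20, 20]
So `filtered[-1]` = 20

Answer: 20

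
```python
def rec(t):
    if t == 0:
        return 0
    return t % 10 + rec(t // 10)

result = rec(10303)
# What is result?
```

Sum of digits of 10303: 3 + 0 + 3 + 0 + 1 = 7

Answer: 7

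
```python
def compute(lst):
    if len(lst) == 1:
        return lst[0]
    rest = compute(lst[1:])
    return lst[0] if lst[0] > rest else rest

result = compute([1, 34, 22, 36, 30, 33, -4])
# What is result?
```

Recursive max over [1, 34, 22, 36, 30, 33, -4] = 36

Answer: 36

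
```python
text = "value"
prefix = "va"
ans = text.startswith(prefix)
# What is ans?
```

Trace:
`text = "value"` → text = 'value'
`prefix = "va"` → prefix = 'va'
`ans = text.startswith(prefix)` → ans = True
So ans = True

Answer: True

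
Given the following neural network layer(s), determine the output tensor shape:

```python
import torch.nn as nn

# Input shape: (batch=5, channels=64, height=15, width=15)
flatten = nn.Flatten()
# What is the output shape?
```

Input: (5, 64, 15, 15) -> Output: (5, 14400)

Answer: (5, 14400)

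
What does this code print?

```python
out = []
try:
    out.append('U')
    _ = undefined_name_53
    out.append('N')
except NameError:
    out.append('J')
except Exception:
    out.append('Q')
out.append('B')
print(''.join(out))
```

Execution trace: 'U' (try body) → 'J' (except NameError) → 'B' (after the try/except). Output: UJB

Answer: UJB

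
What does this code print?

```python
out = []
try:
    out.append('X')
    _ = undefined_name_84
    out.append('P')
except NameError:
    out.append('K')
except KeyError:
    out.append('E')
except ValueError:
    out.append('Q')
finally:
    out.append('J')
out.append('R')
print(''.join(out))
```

Execution trace: 'X' (try body) → 'K' (except NameError) → 'J' (finally) → 'R' (after the try/except). Output: XKJR

Answer: XKJR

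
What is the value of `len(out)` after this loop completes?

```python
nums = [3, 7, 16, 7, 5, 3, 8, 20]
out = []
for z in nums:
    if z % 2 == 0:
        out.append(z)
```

Count even numbers in [3, 7, 16, 7, 5, 3, 8, 20]
`out` takes the values: [] → [16] → [16, 8] → [16, 8, 20]
So `len(out)` = 3

Answer: 3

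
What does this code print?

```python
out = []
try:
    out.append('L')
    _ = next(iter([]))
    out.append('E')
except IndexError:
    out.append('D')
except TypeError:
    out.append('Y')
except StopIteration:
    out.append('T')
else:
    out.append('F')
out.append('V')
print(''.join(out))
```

Execution trace: 'L' (try body) → 'T' (except StopIteration) → 'V' (after the try/except). Output: LTV

Answer: LTV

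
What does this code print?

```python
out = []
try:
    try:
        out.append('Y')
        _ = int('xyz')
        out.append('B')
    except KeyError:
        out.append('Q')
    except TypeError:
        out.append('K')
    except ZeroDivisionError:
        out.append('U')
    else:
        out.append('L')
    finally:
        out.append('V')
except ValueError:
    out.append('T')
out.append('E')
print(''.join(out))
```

Execution trace: 'Y' (try body) → 'V' (finally) → 'T' (outer except ValueError) → 'E' (after the try/except). Output: YVTE

Answer: YVTE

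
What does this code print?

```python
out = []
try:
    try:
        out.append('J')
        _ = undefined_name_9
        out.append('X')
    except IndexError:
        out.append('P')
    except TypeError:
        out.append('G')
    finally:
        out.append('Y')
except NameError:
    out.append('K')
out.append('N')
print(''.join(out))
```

Execution trace: 'J' (try body) → 'Y' (finally) → 'K' (outer except NameError) → 'N' (after the try/except). Output: JYKN

Answer: JYKN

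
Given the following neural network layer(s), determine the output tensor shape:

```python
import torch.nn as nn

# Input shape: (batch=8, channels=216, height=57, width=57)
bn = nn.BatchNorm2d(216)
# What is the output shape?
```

Input: (8, 216, 57, 57) -> Output: (8, 216, 57, 57)

Answer: (8, 216, 57, 57)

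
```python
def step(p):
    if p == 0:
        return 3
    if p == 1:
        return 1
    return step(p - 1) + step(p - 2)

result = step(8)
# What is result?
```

Build up from base cases: step(0)=3, step(1)=1, step(2)=4, step(3)=5, step(4)=9, step(5)=14, step(6)=23, ..., step(8)=60

Answer: 60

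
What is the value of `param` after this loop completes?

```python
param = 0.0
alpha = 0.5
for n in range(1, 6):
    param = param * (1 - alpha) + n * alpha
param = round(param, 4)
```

Moving average with lr=0.5
`param` takes the values: 0.0 → 0.5 → 1.25 → 2.125 → 3.0625 → 4.03125 → 4.0312

Answer: 4.0312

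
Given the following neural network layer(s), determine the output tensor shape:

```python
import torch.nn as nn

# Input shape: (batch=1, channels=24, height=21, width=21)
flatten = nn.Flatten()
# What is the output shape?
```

Input: (1, 24, 21, 21) -> Output: (1, 10584)

Answer: (1, 10584)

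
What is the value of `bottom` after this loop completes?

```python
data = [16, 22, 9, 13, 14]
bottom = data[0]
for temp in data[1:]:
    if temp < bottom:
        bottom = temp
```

Minimum of [16, 22, 9, 13, 14]
`bottom` takes the values: 16 → 9

Answer: 9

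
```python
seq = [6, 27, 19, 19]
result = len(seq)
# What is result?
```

Trace:
`seq = [6, 27, 19, 19]` → seq = [6, 27, 19, 19]
`result = len(seq)` → result = 4
So result = 4

Answer: 4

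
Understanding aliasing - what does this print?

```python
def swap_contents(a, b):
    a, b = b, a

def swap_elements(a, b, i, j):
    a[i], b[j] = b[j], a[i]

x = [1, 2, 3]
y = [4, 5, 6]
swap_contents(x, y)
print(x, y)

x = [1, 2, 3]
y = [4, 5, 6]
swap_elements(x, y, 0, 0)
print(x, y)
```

Key concept: parameter rebinding vs mutation.
Step by step:
`x = [1, 2, 3]` → x = [1, 2, 3]
`y = [4, 5, 6]` → y = [4, 5, 6]
`swap_contents(x, y)` → no visible change to tracked variables
`print(x, y)` → prints [1, 2, 3] [4, 5, 6]
`x = [1, 2, 3]` → x = [1, 2, 3]
`y = [4, 5, 6]` → y = [4, 5, 6]
`swap_elements(x, y, 0, 0)` → x = [4, 2, 3]; y = [1, 5, 6]
`print(x, y)` → prints [4, 2, 3] [1, 5, 6]

Answer:
[1, 2, 3] [4, 5, 6]
[4, 2, 3] [1, 5, 6]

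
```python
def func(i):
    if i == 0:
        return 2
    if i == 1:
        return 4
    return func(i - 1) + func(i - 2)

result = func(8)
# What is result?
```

Build up from base cases: func(0)=2, func(1)=4, func(2)=6, func(3)=10, func(4)=16, func(5)=26, func(6)=42, ..., func(8)=110

Answer: 110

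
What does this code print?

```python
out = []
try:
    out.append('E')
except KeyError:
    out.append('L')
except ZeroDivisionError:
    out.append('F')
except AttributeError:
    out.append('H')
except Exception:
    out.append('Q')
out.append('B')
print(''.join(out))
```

Execution trace: 'E' (try body, no exception) → 'B' (after the try/except). Output: EB

Answer: EB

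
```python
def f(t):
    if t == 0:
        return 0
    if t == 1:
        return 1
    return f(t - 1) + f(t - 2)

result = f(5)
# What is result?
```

Build up from base cases: f(0)=0, f(1)=1, f(2)=1, f(3)=2, f(4)=3, f(5)=5

Answer: 5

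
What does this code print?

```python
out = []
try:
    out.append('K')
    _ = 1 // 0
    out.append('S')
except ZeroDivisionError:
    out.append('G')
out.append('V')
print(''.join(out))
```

Execution trace: 'K' (try body) → 'G' (except ZeroDivisionError) → 'V' (after the try/except). Output: KGV

Answer: KGV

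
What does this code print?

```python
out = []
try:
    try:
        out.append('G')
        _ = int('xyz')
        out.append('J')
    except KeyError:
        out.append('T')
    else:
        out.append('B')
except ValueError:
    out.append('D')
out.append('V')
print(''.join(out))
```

Execution trace: 'G' (try body) → 'D' (outer except ValueError) → 'V' (after the try/except). Output: GDV

Answer: GDV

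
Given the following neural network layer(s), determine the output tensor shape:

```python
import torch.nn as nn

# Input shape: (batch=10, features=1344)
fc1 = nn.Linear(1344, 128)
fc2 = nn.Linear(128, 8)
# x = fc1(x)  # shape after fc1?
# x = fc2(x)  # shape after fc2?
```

Input: (10, 1344) -> after fc1: (10, 128) -> Output: (10, 8)

Answer: (10, 8)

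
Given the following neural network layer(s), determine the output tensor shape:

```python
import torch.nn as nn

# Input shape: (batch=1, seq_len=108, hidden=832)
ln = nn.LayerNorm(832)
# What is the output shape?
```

Input: (1, 108, 832) -> Output: (1, 108, 832)

Answer: (1, 108, 832)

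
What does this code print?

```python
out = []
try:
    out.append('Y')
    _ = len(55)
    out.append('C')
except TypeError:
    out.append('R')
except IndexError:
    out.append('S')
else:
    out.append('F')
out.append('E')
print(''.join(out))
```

Execution trace: 'Y' (try body) → 'R' (except TypeError) → 'E' (after the try/except). Output: YRE

Answer: YRE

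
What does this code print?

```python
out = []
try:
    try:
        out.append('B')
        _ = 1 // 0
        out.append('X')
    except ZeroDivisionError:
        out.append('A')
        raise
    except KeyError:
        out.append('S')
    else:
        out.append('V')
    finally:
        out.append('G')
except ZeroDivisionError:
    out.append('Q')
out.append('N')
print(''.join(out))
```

Execution trace: 'B' (inner try body) → 'A' (inner except ZeroDivisionError) → 'G' (inner finally) → 'Q' (outer except ZeroDivisionError) → 'N' (after the try/except). Output: BAGQN

Answer: BAGQN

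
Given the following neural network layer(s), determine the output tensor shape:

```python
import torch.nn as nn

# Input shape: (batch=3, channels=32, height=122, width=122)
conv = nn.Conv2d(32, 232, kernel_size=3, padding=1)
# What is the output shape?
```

Input: (3, 32, 122, 122) -> Output: (3, 232, 122, 122)

Answer: (3, 232, 122, 122)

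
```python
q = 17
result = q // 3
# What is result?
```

Trace:
`q = 17` → q = 17
`result = q // 3` → result = 5
So result = 5

Answer: 5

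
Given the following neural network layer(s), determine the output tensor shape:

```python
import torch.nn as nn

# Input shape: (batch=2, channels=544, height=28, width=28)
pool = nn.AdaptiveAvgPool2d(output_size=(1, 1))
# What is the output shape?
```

Input: (2, 544, 28, 28) -> Output: (2, 544, 1, 1)

Answer: (2, 544, 1, 1)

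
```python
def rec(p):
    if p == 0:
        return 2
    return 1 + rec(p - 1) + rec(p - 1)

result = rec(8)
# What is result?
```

rec(p) = 1 + 2·rec(p-1), rec(0)=2. Closed form: (2+1)·2^8 - 1 = 767.

Answer: 767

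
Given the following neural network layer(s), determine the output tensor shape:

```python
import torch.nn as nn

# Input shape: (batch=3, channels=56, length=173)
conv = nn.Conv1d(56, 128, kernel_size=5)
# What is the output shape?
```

Input: (3, 56, 173) -> Output: (3, 128, 169)

Answer: (3, 128, 169)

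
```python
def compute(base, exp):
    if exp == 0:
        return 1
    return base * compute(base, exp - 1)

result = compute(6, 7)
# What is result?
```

compute(6, 7) = 6 * 6 * 6 * 6 * 6 * 6 * 6 = 279936

Answer: 279936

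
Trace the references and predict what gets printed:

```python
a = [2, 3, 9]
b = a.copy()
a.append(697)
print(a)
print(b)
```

Key concept: list.copy() creates independent copy.
Step by step:
`a = [2, 3, 9]` → a = [2, 3, 9]
`b = a.copy()` → b = [2, 3, 9]
`a.append(697)` → a = [2, 3, 9, 697]
`print(a)` → prints [2, 3, 9, 697]
`print(b)` → prints [2, 3, 9]

Answer:
[2, 3, 9, 697]
[2, 3, 9]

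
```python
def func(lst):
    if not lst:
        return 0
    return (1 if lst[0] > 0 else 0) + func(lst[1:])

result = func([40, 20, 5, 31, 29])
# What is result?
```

Count of positive elements in [40, 20, 5, 31, 29] = 5

Answer: 5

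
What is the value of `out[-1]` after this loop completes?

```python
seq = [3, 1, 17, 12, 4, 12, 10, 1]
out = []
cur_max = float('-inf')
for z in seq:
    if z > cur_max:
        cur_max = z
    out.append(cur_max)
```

Running max ends at 17
`out` takes the values: [] → [3] → [3, 3] → [3, 3, 17] → [3, 3, 17, 17] → [3, 3, 17, 17, 17] → [3, 3, 17, 17, 17, 17] → [3, 3, 17, 17, 17, 17, 17] → [3, 3, 17, 17, 17, 17, 17, 17]
So `out[-1]` = 17

Answer: 17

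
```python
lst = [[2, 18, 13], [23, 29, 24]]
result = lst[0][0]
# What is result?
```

Trace:
`lst = [[2, 18, 13], [23, 29, 24]]` → lst = [[2, 18, 13], [23, 29, 24]]
`result = lst[0][0]` → result = 2
So result = 2

Answer: 2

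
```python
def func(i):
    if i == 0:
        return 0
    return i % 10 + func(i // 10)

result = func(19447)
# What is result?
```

Sum of digits of 19447: 7 + 4 + 4 + 9 + 1 = 25

Answer: 25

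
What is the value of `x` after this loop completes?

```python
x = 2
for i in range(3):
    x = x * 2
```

Multiply by 2, 3 times: 2 * 2^3 = 16
`x` takes the values: 2 → 4 → 8 → 16

Answer: 16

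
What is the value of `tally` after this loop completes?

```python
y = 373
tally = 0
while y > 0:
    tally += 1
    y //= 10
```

Count digits by repeated division by 10
`tally` takes the values: 0 → 1 → 2 → 3

Answer: 3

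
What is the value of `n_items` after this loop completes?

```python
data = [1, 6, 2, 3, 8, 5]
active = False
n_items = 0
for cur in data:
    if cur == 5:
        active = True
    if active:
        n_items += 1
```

Count elements after first 5 in [1, 6, 2, 3, 8, 5]
`n_items` takes the values: 0 → 1

Answer: 1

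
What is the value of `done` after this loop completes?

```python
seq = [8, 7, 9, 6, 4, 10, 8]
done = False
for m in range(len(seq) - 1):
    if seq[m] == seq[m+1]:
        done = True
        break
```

Check consecutive duplicates in [8, 7, 9, 6, 4, 10, 8]
`done` takes the values: False

Answer: False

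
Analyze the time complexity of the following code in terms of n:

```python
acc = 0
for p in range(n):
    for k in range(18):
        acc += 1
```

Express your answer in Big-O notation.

Each loop level contributes: n × 1. Multiplying the contributions gives O(n).

Answer: O(n)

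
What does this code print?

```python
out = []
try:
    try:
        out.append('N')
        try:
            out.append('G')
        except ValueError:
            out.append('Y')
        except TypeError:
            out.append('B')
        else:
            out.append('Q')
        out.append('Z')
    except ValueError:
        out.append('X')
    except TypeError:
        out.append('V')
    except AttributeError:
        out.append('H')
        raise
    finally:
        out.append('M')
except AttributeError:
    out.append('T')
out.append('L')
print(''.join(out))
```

Execution trace: 'N' (try body) → 'G' (inner try body, no exception) → 'Q' (inner else) → 'Z' (try body, no exception) → 'M' (finally) → 'L' (after the try/except). Output: NGQZML

Answer: NGQZML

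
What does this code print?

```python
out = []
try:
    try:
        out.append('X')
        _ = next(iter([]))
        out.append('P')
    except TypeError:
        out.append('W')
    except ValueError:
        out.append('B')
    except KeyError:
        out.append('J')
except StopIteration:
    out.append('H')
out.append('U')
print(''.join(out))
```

Execution trace: 'X' (inner try body) → 'H' (outer except StopIteration) → 'U' (after the try/except). Output: XHU

Answer: XHU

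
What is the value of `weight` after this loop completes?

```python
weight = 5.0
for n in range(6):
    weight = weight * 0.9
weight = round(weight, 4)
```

Exponential decay: 5.0 * 0.9^6
`weight` takes the values: 5.0 → 4.5 → 4.05 → 3.645 → 3.2805 → 2.95245 → 2.657205 → 2.6572

Answer: 2.6572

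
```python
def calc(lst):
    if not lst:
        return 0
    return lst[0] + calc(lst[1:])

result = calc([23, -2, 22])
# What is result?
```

23 + (-2) + 22 + 0 = 43

Answer: 43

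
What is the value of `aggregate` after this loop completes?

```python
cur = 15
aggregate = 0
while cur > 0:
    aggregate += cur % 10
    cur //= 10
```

Sum digits of 15
`aggregate` takes the values: 0 → 5 → 6

Answer: 6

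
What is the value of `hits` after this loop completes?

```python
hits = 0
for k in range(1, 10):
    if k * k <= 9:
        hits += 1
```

Count numbers where k² ≤ 9
`hits` takes the values: 0 → 1 → 2 → 3

Answer: 3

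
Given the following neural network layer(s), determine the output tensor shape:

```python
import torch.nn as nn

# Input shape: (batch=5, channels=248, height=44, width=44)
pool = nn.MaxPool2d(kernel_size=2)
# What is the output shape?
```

Input: (5, 248, 44, 44) -> Output: (5, 248, 22, 22)

Answer: (5, 248, 22, 22)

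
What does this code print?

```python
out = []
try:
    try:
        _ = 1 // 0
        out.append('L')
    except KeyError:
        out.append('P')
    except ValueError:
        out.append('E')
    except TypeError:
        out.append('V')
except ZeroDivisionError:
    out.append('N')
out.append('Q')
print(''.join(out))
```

Execution trace: 'N' (outer except ZeroDivisionError) → 'Q' (after the try/except). Output: NQ

Answer: NQ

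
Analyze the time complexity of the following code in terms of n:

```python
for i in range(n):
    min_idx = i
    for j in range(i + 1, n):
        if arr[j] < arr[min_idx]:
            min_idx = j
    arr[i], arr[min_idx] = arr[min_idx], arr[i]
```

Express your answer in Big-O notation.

This is Selection sort. Time complexity: O(n²).

Answer: O(n²)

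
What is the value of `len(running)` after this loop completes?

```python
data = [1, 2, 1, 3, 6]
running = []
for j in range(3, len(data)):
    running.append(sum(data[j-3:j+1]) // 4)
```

Number of 4-element averages
`running` takes the values: [] → [1] → [1, 3]
So `len(running)` = 2

Answer: 2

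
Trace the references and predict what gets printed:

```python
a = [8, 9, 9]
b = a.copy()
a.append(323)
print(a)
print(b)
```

Key concept: list.copy() creates independent copy.
Step by step:
`a = [8, 9, 9]` → a = [8, 9, 9]
`b = a.copy()` → b = [8, 9, 9]
`a.append(323)` → a = [8, 9, 9, 323]
`print(a)` → prints [8, 9, 9, 323]
`print(b)` → prints [8, 9, 9]

Answer:
[8, 9, 9, 323]
[8, 9, 9]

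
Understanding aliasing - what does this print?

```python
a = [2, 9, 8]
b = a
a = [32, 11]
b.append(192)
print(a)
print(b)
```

Key concept: rebinding vs mutation: a is rebound to a new list, b still points at the original.
Step by step:
`a = [2, 9, 8]` → a = [2, 9, 8]
`b = a` → b = [2, 9, 8] (same object as a)
`a = [32, 11]` → a = [32, 11]
`b.append(192)` → b = [2, 9, 8, 192]
`print(a)` → prints [32, 11]
`print(b)` → prints [2, 9, 8, 192]

Answer:
[32, 11]
[2, 9, 8, 192]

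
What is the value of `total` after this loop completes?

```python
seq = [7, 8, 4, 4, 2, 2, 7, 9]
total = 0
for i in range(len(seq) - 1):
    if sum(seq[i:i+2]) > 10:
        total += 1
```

Count windows with sum > 10
`total` takes the values: 0 → 1 → 2 → 3

Answer: 3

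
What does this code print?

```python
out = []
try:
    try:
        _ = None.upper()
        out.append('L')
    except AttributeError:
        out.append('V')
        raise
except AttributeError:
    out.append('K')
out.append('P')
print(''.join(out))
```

Execution trace: 'V' (inner except AttributeError) → 'K' (outer except AttributeError) → 'P' (after the try/except). Output: VKP

Answer: VKP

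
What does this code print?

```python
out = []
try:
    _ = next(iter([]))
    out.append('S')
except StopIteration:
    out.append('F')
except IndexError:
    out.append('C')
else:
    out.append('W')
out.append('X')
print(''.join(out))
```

Execution trace: 'F' (except StopIteration) → 'X' (after the try/except). Output: FX

Answer: FX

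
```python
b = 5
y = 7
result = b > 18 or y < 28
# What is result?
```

Trace:
`b = 5` → b = 5
`y = 7` → y = 7
`result = b > 18 or y < 28` → result = True
So result = True

Answer: True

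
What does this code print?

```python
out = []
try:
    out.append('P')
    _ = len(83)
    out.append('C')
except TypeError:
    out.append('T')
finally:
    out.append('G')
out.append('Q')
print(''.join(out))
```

Execution trace: 'P' (try body) → 'T' (except TypeError) → 'G' (finally) → 'Q' (after the try/except). Output: PTGQ

Answer: PTGQ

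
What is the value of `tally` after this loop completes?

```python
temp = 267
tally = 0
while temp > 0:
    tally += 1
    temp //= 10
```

Count digits by repeated division by 10
`tally` takes the values: 0 → 1 → 2 → 3

Answer: 3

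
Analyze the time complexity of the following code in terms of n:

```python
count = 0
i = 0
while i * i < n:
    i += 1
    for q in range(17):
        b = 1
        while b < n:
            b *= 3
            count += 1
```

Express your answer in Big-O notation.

Each loop level contributes: √n × 1 × log n. Multiplying the contributions gives O(√n log n).

Answer: O(√n log n)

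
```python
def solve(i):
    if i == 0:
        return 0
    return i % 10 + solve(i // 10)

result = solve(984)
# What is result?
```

Sum of digits of 984: 4 + 8 + 9 = 21

Answer: 21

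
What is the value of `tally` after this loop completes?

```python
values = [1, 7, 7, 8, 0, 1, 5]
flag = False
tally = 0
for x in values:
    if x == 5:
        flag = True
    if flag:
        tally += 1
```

Count elements after first 5 in [1, 7, 7, 8, 0, 1, 5]
`tally` takes the values: 0 → 1

Answer: 1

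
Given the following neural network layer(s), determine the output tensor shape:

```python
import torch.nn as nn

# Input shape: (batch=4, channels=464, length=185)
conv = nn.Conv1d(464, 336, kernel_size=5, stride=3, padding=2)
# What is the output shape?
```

Input: (4, 464, 185) -> Output: (4, 336, 62)

Answer: (4, 336, 62)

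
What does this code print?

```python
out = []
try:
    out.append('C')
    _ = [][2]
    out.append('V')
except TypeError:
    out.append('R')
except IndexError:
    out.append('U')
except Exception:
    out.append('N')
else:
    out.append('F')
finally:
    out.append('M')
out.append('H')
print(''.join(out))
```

Execution trace: 'C' (try body) → 'U' (except IndexError) → 'M' (finally) → 'H' (after the try/except). Output: CUMH

Answer: CUMH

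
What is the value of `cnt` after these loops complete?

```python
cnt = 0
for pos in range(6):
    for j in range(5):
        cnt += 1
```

6 * 5 = 30
`cnt` takes the values: 0 → 1 → 2 → 3 → 4 → 5 → 6 → 7 → 8 → 9 → 10 → 11 → 12 → 13 → 14 → 15 → 16 → 17 → 18 → 19 → 20 → 21 → 22 → 23 → 24 → 25 → 26 → 27 → 28 → 29 → 30

Answer: 30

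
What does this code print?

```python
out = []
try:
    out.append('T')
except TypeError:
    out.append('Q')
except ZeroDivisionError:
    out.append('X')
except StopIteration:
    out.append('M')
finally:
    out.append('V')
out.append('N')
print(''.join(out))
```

Execution trace: 'T' (try body, no exception) → 'V' (finally) → 'N' (after the try/except). Output: TVN

Answer: TVN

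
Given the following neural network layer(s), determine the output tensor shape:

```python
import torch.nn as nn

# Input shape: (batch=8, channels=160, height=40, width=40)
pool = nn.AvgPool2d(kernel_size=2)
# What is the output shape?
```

Input: (8, 160, 40, 40) -> Output: (8, 160, 20, 20)

Answer: (8, 160, 20, 20)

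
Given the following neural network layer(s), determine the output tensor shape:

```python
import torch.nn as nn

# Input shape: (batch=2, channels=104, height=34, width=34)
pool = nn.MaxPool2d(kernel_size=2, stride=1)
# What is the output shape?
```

Input: (2, 104, 34, 34) -> Output: (2, 104, 33, 33)

Answer: (2, 104, 33, 33)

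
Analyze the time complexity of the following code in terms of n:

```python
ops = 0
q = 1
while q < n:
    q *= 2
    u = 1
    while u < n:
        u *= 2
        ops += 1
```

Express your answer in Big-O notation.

Each loop level contributes: log n × log n. Multiplying the contributions gives O(log² n).

Answer: O(log² n)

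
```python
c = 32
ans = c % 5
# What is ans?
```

Trace:
`c = 32` → c = 32
`ans = c % 5` → ans = 2
So ans = 2

Answer: 2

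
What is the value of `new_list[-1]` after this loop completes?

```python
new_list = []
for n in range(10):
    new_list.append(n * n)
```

Last element of squares 0 to 9
`new_list` takes the values: [] → [0] → [0, 1] → [0, 1, 4] → [0, 1, 4, 9] → [0, 1, 4, 9, 16] → [0, 1, 4, 9, 16, 25] → [0, 1, 4, 9, 16, 25, 36] → [0, 1, 4, 9, 16, 25, 36, 49] → [0, 1, 4, 9, 16, 25, 36, 49, 64] → [0, 1, 4, 9, 16, 25, 36, 49, 64, 81]
So `new_list[-1]` = 81

Answer: 81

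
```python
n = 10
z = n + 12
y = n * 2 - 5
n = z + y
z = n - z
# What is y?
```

Trace:
`n = 10` → n = 10
`z = n + 12` → z = 22
`y = n * 2 - 5` → y = 15
`n = z + y` → n = 37
`z = n - z` → z = 15
So y = 15

Answer: 15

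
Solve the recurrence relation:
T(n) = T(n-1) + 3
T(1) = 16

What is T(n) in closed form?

Unrolling: T(n) = T(1) + 3·(n-1) = 16 + 3(n-1) = 3n + 13.

Answer: T(n) = 3n + 13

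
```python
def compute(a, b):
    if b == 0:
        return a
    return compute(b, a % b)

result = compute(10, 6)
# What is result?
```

compute(10, 6) -> compute(6, 4) -> compute(4, 2) -> compute(2, 0) -> 2

Answer: 2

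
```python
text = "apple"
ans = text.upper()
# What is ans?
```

Trace:
`text = "apple"` → text = 'apple'
`ans = text.upper()` → ans = 'APPLE'
So ans = 'APPLE'

Answer: 'APPLE'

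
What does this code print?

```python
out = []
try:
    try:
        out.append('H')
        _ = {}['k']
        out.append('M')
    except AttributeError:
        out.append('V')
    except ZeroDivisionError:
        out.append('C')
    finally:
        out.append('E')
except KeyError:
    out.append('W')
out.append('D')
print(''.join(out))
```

Execution trace: 'H' (inner try body) → 'E' (inner finally) → 'W' (outer except KeyError) → 'D' (after the try/except). Output: HEWD

Answer: HEWD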